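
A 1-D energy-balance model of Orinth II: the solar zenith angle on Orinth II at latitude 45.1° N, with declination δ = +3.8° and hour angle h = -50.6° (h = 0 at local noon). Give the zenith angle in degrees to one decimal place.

θ_z = 60.4°

cos θ_z = sin ϕ sin δ + cos ϕ cos δ cos h = 0.046944 + 0.447053 = 0.493997.
θ_z = arccos(0.493997) = 60.4°.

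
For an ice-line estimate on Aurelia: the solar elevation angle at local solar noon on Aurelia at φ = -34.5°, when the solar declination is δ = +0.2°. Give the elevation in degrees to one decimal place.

55.3°

At local noon the hour angle is zero, so the zenith angle equals |φ − δ| = |-34.5° − (+0.200°)| = 34.700°.
Elevation = 90° − 34.700° = 55.3°.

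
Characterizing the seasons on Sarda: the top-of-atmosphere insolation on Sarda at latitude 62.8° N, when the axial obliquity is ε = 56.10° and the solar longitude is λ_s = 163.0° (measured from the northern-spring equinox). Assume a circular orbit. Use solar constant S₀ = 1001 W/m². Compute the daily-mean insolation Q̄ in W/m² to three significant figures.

Solar declination: sin δ = sin ε · sin λ_s = sin 56.10° × sin 163.0° = 0.24267, so δ = +14.044°.
cos H₀ = −tan(+62.8°) tan(+14.044°) = -0.4867, H₀ = 2.0791 rad.
Bracket: H₀ sin φ sin δ + cos φ cos δ sin H₀ = 2.0791×0.88942×0.24267 + 0.45710×0.97011×0.87355 = 0.448744 + 0.387365 = 0.836109.
Q̄ = (S₀/π) × [bracket] = (1001/π) × 0.836109 = 266.4 W/m².

Q̄ ≈ 266 W/m²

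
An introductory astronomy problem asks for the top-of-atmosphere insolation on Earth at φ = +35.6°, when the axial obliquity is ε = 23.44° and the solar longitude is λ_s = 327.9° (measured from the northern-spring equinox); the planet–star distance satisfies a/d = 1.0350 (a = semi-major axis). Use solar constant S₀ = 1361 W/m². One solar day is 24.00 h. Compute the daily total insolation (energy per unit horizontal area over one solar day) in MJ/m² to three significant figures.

24.5 MJ/m²

Solar declination: sin δ = sin ε · sin λ_s = sin 23.44° × sin 327.9° = -0.21138, so δ = -12.203°.
cos H₀ = −tan(+35.6°) tan(-12.203°) = 0.1548, H₀ = 1.4153 rad.
Bracket: H₀ sin φ sin δ + cos φ cos δ sin H₀ = 1.4153×0.58212×-0.21138 + 0.81310×0.97740×0.98794 = -0.174151 + 0.785140 = 0.610989.
Inverse-square distance factor (a/d)² = 1.0350² = 1.071225.
Q̄ = (S₀/π) × 1.071225 × [bracket] = (1361/π) × 1.071225 × 0.610989 = 283.55 W/m².
Daily total = Q̄ × 24.00 h × 3600 s/h = 283.55 × 24.00 × 3600 / 10⁶ = 24.50 MJ/m².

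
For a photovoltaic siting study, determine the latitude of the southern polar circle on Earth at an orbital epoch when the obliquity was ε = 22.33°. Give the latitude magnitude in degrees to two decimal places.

The polar circle is the lowest latitude that experiences at least one full rotation of continuous darkness at the northern-summer solstice; it lies at |ϕ| = 90° − ε = 90° − 22.33° = 67.67°.

67.67°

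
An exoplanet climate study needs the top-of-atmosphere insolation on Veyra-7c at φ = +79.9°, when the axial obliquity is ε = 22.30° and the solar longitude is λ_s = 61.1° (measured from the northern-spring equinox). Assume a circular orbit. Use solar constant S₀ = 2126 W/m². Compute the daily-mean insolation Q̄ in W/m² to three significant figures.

Q̄ ≈ 695 W/m²

Solar declination: sin δ = sin ε · sin λ_s = sin 22.30° × sin 61.1° = 0.33220, so δ = +19.402°.
cos H₀ = −tan(+79.9°) tan(+19.402°) = -1.9773 ≤ −1 ⇒ polar day, H₀ = π.
Bracket: H₀ sin φ sin δ + cos φ cos δ sin H₀ = 3.1416×0.98450×0.33220 + 0.17537×0.94321×0.00000 = 1.027463 + 0.000000 = 1.027463.
Q̄ = (S₀/π) × [bracket] = (2126/π) × 1.027463 = 695.3 W/m².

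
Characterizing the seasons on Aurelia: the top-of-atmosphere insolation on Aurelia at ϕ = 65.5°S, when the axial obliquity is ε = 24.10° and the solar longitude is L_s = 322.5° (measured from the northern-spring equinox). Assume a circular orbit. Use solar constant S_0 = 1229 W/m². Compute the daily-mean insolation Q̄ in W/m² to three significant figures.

Solar declination: sin δ = sin ε · sin L_s = sin 24.10° × sin 322.5° = -0.24858, so δ = -14.393°.
cos h₀ = −tan(-65.5°) tan(-14.393°) = -0.5631, h₀ = 2.1690 rad.
Bracket: h₀ sin ϕ sin δ + cos ϕ cos δ sin h₀ = 2.1690×-0.90996×-0.24858 + 0.41469×0.96861×0.82637 = 0.490623 + 0.331930 = 0.822553.
Q̄ = (S_0/π) × [bracket] = (1229/π) × 0.822553 = 321.8 W/m².

Q̄ ≈ 322 W/m²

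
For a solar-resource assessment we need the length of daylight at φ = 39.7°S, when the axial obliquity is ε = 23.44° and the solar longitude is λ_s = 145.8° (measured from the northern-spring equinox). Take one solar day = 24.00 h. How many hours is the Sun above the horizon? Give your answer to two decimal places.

Solar declination: sin δ = sin ε · sin λ_s = sin 23.44° × sin 145.8° = 0.22359, so δ = +12.920°.
cos H₀ = −tan φ · tan δ = −tan(-39.7°) × tan(+12.920°) = 0.1904, so H₀ = 1.3792 rad = 79.02°.
Daylight = 2H₀/(2π) × 24.00 h = (1.3792/π) × 24.00 = 10.54 h.

10.54 h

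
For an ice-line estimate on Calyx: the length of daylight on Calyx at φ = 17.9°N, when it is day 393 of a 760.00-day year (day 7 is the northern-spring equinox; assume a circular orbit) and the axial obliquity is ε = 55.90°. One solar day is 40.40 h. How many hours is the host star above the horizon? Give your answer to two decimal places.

20.03 h

Solar longitude: λ_s = 360° × (393 − 7)/760.00 = 182.842°.
sin δ = sin 55.90° × sin 182.842° = -0.04106, so δ = -2.353°.
cos H₀ = −tan φ · tan δ = −tan(+17.9°) × tan(-2.353°) = 0.0133, so H₀ = 1.5575 rad = 89.24°.
Daylight = 2H₀/(2π) × 40.40 h = (1.5575/π) × 40.40 = 20.03 h.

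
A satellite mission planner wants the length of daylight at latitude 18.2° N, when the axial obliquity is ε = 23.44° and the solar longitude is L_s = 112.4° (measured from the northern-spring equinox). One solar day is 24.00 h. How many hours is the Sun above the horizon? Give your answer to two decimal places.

Solar declination: sin δ = sin ε · sin L_s = sin 23.44° × sin 112.4° = 0.36777, so δ = +21.578°.
cos h₀ = −tan ϕ · tan δ = −tan(+18.2°) × tan(+21.578°) = -0.1300, so h₀ = 1.7012 rad = 97.47°.
Daylight = 2h₀/(2π) × 24.00 h = (1.7012/π) × 24.00 = 13.00 h.

13.00 h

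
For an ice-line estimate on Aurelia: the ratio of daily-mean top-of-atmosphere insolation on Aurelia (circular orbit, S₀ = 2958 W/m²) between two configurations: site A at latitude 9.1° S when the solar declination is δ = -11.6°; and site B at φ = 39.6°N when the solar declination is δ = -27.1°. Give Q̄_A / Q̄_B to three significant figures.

— Configuration A (φ=-9.1°):
cos H₀ = −tan(-9.1°) tan(-11.600°) = -0.0329, H₀ = 1.6037 rad.
Bracket: H₀ sin φ sin δ + cos φ cos δ sin H₀ = 1.6037×-0.15816×-0.20108 + 0.98741×0.97958×0.99946 = 0.051002 + 0.966725 = 1.017727.
Q̄ = (S₀/π) × [bracket] = (2958/π) × 1.017727 = 958.25 W/m².
— Configuration B (φ=+39.6°):
cos H₀ = −tan(+39.6°) tan(-27.100°) = 0.4233, H₀ = 1.1337 rad.
Bracket: H₀ sin φ sin δ + cos φ cos δ sin H₀ = 1.1337×0.63742×-0.45554 + 0.77051×0.89021×0.90597 = -0.329193 + 0.621419 = 0.292226.
Q̄ = (S₀/π) × [bracket] = (2958/π) × 0.292226 = 275.15 W/m².
Ratio Q̄_A / Q̄_B = 958.25 / 275.15 = 3.483.

Q̄_A / Q̄_B ≈ 3.48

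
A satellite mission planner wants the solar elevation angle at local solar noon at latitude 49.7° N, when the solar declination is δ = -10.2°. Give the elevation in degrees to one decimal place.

30.1°

At local noon the hour angle is zero, so the zenith angle equals |φ − δ| = |+49.7° − (-10.200°)| = 59.900°.
Elevation = 90° − 59.900° = 30.1°.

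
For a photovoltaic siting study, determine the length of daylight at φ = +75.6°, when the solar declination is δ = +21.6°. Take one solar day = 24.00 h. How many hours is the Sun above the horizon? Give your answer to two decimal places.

Sunrise equation: cos H₀ = −tan φ · tan δ = -1.5420 ≤ −1, so the Sun never sets (polar day) and H₀ = π.
Daylight = 2H₀/(2π) × 24.00 h = (3.1416/π) × 24.00 = 24.00 h.

24.00 h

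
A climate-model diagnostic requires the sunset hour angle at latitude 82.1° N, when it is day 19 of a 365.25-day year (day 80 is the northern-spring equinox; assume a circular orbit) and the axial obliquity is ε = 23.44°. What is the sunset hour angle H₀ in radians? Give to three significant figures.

Solar longitude: λ_s = 360° × (19 − 80)/365.25 = -60.123°, i.e. -60.123° + 360° = 299.877°.
sin δ = sin 23.44° × sin 299.877° = -0.34492, so δ = -20.177°.
cos H₀ = −tan φ · tan δ = 2.6482 ≥ 1, so the Sun never rises (polar night) and H₀ = 0.

H₀ = 0.00 rad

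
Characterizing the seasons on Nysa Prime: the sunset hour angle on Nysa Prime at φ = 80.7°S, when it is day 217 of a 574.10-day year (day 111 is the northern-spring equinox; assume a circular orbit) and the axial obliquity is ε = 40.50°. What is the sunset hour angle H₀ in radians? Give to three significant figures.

Solar longitude: λ_s = 360° × (217 − 111)/574.10 = 66.469°.
sin δ = sin 40.50° × sin 66.469° = 0.59544, so δ = +36.544°.
cos H₀ = −tan φ · tan δ = 4.5260 ≥ 1, so the host star never rises (polar night) and H₀ = 0.

H₀ = 0.00 rad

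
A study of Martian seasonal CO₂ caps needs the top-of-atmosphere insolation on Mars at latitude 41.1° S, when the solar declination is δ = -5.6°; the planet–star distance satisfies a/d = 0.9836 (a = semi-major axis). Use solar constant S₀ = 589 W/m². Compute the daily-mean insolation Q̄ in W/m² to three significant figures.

cos H₀ = −tan(-41.1°) tan(-5.600°) = -0.0855, H₀ = 1.6564 rad.
Bracket: H₀ sin φ sin δ + cos φ cos δ sin H₀ = 1.6564×-0.65738×-0.09758 + 0.75356×0.99523×0.99634 = 0.106253 + 0.747221 = 0.853474.
Inverse-square distance factor (a/d)² = 0.9836² = 0.967469.
Q̄ = (S₀/π) × 0.967469 × [bracket] = (589/π) × 0.967469 × 0.853474 = 154.8 W/m².

Q̄ ≈ 155 W/m²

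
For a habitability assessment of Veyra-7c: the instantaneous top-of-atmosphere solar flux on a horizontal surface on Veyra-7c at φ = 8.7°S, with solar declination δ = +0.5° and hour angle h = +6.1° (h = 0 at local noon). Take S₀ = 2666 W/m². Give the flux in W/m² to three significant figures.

cos θ_z = sin φ sin δ + cos φ cos δ cos h = -0.001320 + 0.982860 = 0.981540.
Flux = S₀ · cos θ_z = 2666 × 0.981540 = 2617 W/m².

2.62e+03 W/m²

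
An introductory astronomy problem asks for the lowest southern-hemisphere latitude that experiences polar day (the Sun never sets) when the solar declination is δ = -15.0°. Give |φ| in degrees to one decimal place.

Polar day requires cos H₀ = −tan φ tan δ ≤ −1, i.e. tan φ tan δ ≥ 1.
The boundary is |tan φ| · |tan δ| = 1, so |φ| = 90° − |δ| = 90° − 15.0° = 75.0° in the southern hemisphere.

|φ| = 75.0°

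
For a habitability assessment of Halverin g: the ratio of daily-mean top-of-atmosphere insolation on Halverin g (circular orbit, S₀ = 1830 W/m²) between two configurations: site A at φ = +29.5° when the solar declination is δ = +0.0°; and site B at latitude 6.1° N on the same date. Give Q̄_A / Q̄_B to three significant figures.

Q̄_A / Q̄_B ≈ 0.875

— Configuration A (φ=+29.5°):
cos H₀ = −tan(+29.5°) tan(+0.000°) = -0.0000, H₀ = 1.5708 rad.
Bracket: H₀ sin φ sin δ + cos φ cos δ sin H₀ = 1.5708×0.49242×0.00000 + 0.87036×1.00000×1.00000 = 0.000000 + 0.870360 = 0.870360.
Q̄ = (S₀/π) × [bracket] = (1830/π) × 0.870360 = 506.99 W/m².
— Configuration B (φ=+6.1°):
cos H₀ = −tan(+6.1°) tan(+0.000°) = -0.0000, H₀ = 1.5708 rad.
Bracket: H₀ sin φ sin δ + cos φ cos δ sin H₀ = 1.5708×0.10626×0.00000 + 0.99434×1.00000×1.00000 = 0.000000 + 0.994340 = 0.994340.
Q̄ = (S₀/π) × [bracket] = (1830/π) × 0.994340 = 579.21 W/m².
Ratio Q̄_A / Q̄_B = 506.99 / 579.21 = 0.8753.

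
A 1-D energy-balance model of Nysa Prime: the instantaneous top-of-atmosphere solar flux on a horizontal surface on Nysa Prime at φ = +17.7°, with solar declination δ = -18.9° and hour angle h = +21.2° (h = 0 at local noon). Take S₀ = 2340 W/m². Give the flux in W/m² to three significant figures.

cos θ_z = sin φ sin δ + cos φ cos δ cos h = -0.098482 + 0.840303 = 0.741821.
Flux = S₀ · cos θ_z = 2340 × 0.741821 = 1736 W/m².

1.74e+03 W/m²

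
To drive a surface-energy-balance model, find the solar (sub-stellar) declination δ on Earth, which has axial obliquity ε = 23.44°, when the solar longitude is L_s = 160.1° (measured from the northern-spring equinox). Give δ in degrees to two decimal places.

sin δ = sin ε · sin L_s = sin 23.44° × sin 160.1° = 0.135399.
δ = arcsin(0.135399) = +7.78°.

δ = +7.78°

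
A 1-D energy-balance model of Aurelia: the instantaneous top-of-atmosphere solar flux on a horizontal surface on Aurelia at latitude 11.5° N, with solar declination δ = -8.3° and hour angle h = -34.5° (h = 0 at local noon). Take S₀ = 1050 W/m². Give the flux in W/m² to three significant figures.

cos θ_z = sin φ sin δ + cos φ cos δ cos h = -0.028780 + 0.799123 = 0.770343.
Flux = S₀ · cos θ_z = 1050 × 0.770343 = 808.9 W/m².

809 W/m²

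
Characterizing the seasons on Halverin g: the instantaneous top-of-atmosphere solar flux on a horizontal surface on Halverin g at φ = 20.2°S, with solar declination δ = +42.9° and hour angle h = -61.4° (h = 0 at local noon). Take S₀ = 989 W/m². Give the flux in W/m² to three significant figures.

cos θ_z = sin φ sin δ + cos φ cos δ cos h = -0.235052 + 0.329094 = 0.094042.
Flux = S₀ · cos θ_z = 989 × 0.094042 = 93.01 W/m².

93.0 W/m²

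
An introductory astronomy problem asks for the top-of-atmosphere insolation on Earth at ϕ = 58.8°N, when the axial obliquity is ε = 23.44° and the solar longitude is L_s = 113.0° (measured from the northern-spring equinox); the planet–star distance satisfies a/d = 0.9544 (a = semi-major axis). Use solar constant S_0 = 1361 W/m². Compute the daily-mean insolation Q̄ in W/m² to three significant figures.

Solar declination: sin δ = sin ε · sin L_s = sin 23.44° × sin 113.0° = 0.36617, so δ = +21.479°.
cos h₀ = −tan(+58.8°) tan(+21.479°) = -0.6497, h₀ = 2.2780 rad.
Bracket: h₀ sin ϕ sin δ + cos ϕ cos δ sin h₀ = 2.2780×0.85536×0.36617 + 0.51803×0.93055×0.76016 = 0.713486 + 0.366437 = 1.079923.
Inverse-square distance factor (a/d)² = 0.9544² = 0.910879.
Q̄ = (S_0/π) × 0.910879 × [bracket] = (1361/π) × 0.910879 × 1.079923 = 426.1 W/m².

Q̄ ≈ 426 W/m²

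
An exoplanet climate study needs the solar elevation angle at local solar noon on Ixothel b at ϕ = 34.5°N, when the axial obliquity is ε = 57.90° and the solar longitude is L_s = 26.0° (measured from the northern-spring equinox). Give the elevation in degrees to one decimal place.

77.3°

Solar declination: sin δ = sin ε · sin L_s = sin 57.90° × sin 26.0° = 0.37135, so δ = +21.799°.
At local noon the hour angle is zero, so the zenith angle equals |ϕ − δ| = |+34.5° − (+21.799°)| = 12.701°.
Elevation = 90° − 12.701° = 77.3°.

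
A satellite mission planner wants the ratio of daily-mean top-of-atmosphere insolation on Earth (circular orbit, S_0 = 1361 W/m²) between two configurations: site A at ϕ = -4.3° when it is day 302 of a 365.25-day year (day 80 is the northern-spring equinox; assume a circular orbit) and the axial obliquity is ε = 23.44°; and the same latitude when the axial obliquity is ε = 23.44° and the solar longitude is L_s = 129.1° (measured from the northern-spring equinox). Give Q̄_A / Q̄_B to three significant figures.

Q̄_A / Q̄_B ≈ 1.09

— Configuration A (ϕ=-4.3°):
Solar longitude: L_s = 360° × (302 − 80)/365.25 = 218.809°.
sin δ = sin 23.44° × sin 218.809° = -0.24930, so δ = -14.436°.
cos h₀ = −tan(-4.3°) tan(-14.436°) = -0.0194, h₀ = 1.5902 rad.
Bracket: h₀ sin ϕ sin δ + cos ϕ cos δ sin h₀ = 1.5902×-0.07498×-0.24930 + 0.99719×0.96843×0.99981 = 0.029725 + 0.965525 = 0.995250.
Q̄ = (S_0/π) × [bracket] = (1361/π) × 0.995250 = 431.16 W/m².
— Configuration B (ϕ=-4.3°):
Solar declination: sin δ = sin ε · sin L_s = sin 23.44° × sin 129.1° = 0.30870, so δ = +17.981°.
cos h₀ = −tan(-4.3°) tan(+17.981°) = 0.0244, h₀ = 1.5464 rad.
Bracket: h₀ sin ϕ sin δ + cos ϕ cos δ sin h₀ = 1.5464×-0.07498×0.30870 + 0.99719×0.95116×0.99970 = -0.035793 + 0.948203 = 0.912410.
Q̄ = (S_0/π) × [bracket] = (1361/π) × 0.912410 = 395.27 W/m².
Ratio Q̄_A / Q̄_B = 431.16 / 395.27 = 1.091.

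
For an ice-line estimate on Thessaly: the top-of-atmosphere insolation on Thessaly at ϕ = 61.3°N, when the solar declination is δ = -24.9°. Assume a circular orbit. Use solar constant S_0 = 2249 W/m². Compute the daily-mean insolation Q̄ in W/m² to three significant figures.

Q̄ ≈ 17.6 W/m²

cos h₀ = −tan(+61.3°) tan(-24.900°) = 0.8479, h₀ = 0.5589 rad.
Bracket: h₀ sin ϕ sin δ + cos ϕ cos δ sin h₀ = 0.5589×0.87715×-0.42104 + 0.48022×0.90704×0.53024 = -0.206410 + 0.230961 = 0.024551.
Q̄ = (S_0/π) × [bracket] = (2249/π) × 0.024551 = 17.58 W/m².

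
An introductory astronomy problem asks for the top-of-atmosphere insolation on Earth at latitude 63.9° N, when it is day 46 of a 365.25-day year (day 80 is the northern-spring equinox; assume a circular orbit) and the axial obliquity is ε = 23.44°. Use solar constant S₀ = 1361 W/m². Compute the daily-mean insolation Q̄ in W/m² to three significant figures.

Solar longitude: λ_s = 360° × (46 − 80)/365.25 = -33.511°, i.e. -33.511° + 360° = 326.489°.
sin δ = sin 23.44° × sin 326.489° = -0.21962, so δ = -12.687°.
cos H₀ = −tan(+63.9°) tan(-12.687°) = 0.4595, H₀ = 1.0933 rad.
Bracket: H₀ sin φ sin δ + cos φ cos δ sin H₀ = 1.0933×0.89803×-0.21962 + 0.43994×0.97559×0.88817 = -0.215626 + 0.381204 = 0.165578.
Q̄ = (S₀/π) × [bracket] = (1361/π) × 0.165578 = 71.73 W/m².

Q̄ ≈ 71.7 W/m²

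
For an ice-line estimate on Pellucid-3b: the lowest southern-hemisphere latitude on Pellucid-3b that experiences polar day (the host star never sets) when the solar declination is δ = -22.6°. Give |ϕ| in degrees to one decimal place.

Polar day requires cos h₀ = −tan ϕ tan δ ≤ −1, i.e. tan ϕ tan δ ≥ 1.
The boundary is |tan ϕ| · |tan δ| = 1, so |ϕ| = 90° − |δ| = 90° − 22.6° = 67.4° in the southern hemisphere.

|ϕ| = 67.4°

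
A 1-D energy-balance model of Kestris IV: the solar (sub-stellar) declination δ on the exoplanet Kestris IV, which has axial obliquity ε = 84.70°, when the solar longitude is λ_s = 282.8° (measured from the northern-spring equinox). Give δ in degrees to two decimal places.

δ = -76.16°

sin δ = sin ε · sin λ_s = sin 84.70° × sin 282.8° = -0.970980.
δ = arcsin(-0.970980) = -76.16°.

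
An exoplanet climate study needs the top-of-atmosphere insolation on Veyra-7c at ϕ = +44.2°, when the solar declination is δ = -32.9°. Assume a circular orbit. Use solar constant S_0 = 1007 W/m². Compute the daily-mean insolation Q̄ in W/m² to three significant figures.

cos h₀ = −tan(+44.2°) tan(-32.900°) = 0.6291, h₀ = 0.8904 rad.
Bracket: h₀ sin ϕ sin δ + cos ϕ cos δ sin h₀ = 0.8904×0.69717×-0.54317 + 0.71691×0.83962×0.77732 = -0.337178 + 0.467894 = 0.130716.
Q̄ = (S_0/π) × [bracket] = (1007/π) × 0.130716 = 41.90 W/m².

Q̄ ≈ 41.9 W/m²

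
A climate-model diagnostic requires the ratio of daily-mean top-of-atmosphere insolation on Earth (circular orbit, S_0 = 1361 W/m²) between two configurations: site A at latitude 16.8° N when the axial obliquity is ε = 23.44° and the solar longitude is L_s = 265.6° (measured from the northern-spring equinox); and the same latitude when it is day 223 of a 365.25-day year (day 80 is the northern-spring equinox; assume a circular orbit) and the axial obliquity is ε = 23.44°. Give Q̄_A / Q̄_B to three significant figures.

Q̄_A / Q̄_B ≈ 0.677

— Configuration A (ϕ=+16.8°):
Solar declination: sin δ = sin ε · sin L_s = sin 23.44° × sin 265.6° = -0.39662, so δ = -23.367°.
cos h₀ = −tan(+16.8°) tan(-23.367°) = 0.1304, h₀ = 1.4400 rad.
Bracket: h₀ sin ϕ sin δ + cos ϕ cos δ sin h₀ = 1.4400×0.28903×-0.39662 + 0.95732×0.91798×0.99146 = -0.165075 + 0.871296 = 0.706221.
Q̄ = (S_0/π) × [bracket] = (1361/π) × 0.706221 = 305.95 W/m².
— Configuration B (ϕ=+16.8°):
Solar longitude: L_s = 360° × (223 − 80)/365.25 = 140.945°.
sin δ = sin 23.44° × sin 140.945° = 0.25064, so δ = +14.515°.
cos h₀ = −tan(+16.8°) tan(+14.515°) = -0.0782, h₀ = 1.6490 rad.
Bracket: h₀ sin ϕ sin δ + cos ϕ cos δ sin h₀ = 1.6490×0.28903×0.25064 + 0.95732×0.96808×0.99694 = 0.119458 + 0.923926 = 1.043384.
Q̄ = (S_0/π) × [bracket] = (1361/π) × 1.043384 = 452.01 W/m².
Ratio Q̄_A / Q̄_B = 305.95 / 452.01 = 0.6769.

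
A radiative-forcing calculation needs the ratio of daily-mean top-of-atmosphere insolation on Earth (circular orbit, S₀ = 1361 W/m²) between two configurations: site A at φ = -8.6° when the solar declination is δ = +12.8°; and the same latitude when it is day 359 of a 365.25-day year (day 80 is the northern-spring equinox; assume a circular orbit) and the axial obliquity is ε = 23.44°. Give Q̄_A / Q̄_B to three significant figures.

— Configuration A (φ=-8.6°):
cos H₀ = −tan(-8.6°) tan(+12.800°) = 0.0344, H₀ = 1.5364 rad.
Bracket: H₀ sin φ sin δ + cos φ cos δ sin H₀ = 1.5364×-0.14954×0.22155 + 0.98876×0.97515×0.99941 = -0.050902 + 0.963620 = 0.912718.
Q̄ = (S₀/π) × [bracket] = (1361/π) × 0.912718 = 395.41 W/m².
— Configuration B (φ=-8.6°):
Solar longitude: λ_s = 360° × (359 − 80)/365.25 = 274.990°.
sin δ = sin 23.44° × sin 274.990° = -0.39628, so δ = -23.346°.
cos H₀ = −tan(-8.6°) tan(-23.346°) = -0.0653, H₀ = 1.6361 rad.
Bracket: H₀ sin φ sin δ + cos φ cos δ sin H₀ = 1.6361×-0.14954×-0.39628 + 0.98876×0.91813×0.99787 = 0.096955 + 0.905877 = 1.002832.
Q̄ = (S₀/π) × [bracket] = (1361/π) × 1.002832 = 434.45 W/m².
Ratio Q̄_A / Q̄_B = 395.41 / 434.45 = 0.9101.

Q̄_A / Q̄_B ≈ 0.910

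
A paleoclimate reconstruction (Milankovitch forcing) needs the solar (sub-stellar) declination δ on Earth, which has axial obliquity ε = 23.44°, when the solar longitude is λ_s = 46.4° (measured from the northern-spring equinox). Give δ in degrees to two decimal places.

δ = +16.74°

sin δ = sin ε · sin λ_s = sin 23.44° × sin 46.4° = 0.288067.
δ = arcsin(0.288067) = +16.74°.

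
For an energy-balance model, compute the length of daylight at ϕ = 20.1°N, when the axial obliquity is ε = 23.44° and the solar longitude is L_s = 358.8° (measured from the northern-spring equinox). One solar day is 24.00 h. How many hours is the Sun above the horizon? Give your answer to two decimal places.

Solar declination: sin δ = sin ε · sin L_s = sin 23.44° × sin 358.8° = -0.00833, so δ = -0.477°.
cos h₀ = −tan ϕ · tan δ = −tan(+20.1°) × tan(-0.477°) = 0.0030, so h₀ = 1.5677 rad = 89.83°.
Daylight = 2h₀/(2π) × 24.00 h = (1.5677/π) × 24.00 = 11.98 h.

11.98 h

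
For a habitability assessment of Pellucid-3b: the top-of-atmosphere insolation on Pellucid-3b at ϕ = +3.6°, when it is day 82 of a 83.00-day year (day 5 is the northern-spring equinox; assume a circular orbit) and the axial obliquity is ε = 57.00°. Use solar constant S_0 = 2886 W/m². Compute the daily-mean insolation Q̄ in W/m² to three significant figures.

Q̄ ≈ 819 W/m²

Solar longitude: L_s = 360° × (82 − 5)/83.00 = 333.976°.
sin δ = sin 57.00° × sin 333.976° = -0.36797, so δ = -21.590°.
cos h₀ = −tan(+3.6°) tan(-21.590°) = 0.0249, h₀ = 1.5459 rad.
Bracket: h₀ sin ϕ sin δ + cos ϕ cos δ sin h₀ = 1.5459×0.06279×-0.36797 + 0.99803×0.92984×0.99969 = -0.035718 + 0.927721 = 0.892003.
Q̄ = (S_0/π) × [bracket] = (2886/π) × 0.892003 = 819.4 W/m².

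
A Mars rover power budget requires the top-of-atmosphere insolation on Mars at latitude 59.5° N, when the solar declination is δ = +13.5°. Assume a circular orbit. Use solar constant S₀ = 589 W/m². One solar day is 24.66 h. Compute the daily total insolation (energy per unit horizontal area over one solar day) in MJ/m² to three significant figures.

14.2 MJ/m²

cos H₀ = −tan(+59.5°) tan(+13.500°) = -0.4076, H₀ = 1.9906 rad.
Bracket: H₀ sin φ sin δ + cos φ cos δ sin H₀ = 1.9906×0.86163×0.23345 + 0.50754×0.97237×0.91317 = 0.400404 + 0.450665 = 0.851069.
Q̄ = (S₀/π) × [bracket] = (589/π) × 0.851069 = 159.56 W/m².
Daily total = Q̄ × 24.66 h × 3600 s/h = 159.56 × 24.66 × 3600 / 10⁶ = 14.17 MJ/m².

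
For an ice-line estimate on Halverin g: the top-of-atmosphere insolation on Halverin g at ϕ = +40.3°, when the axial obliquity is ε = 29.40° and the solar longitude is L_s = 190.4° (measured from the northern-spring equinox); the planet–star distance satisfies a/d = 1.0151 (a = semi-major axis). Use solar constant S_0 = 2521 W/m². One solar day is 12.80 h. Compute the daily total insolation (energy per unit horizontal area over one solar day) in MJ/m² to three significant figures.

Solar declination: sin δ = sin ε · sin L_s = sin 29.40° × sin 190.4° = -0.08862, so δ = -5.084°.
cos h₀ = −tan(+40.3°) tan(-5.084°) = 0.0754, h₀ = 1.4953 rad.
Bracket: h₀ sin ϕ sin δ + cos ϕ cos δ sin h₀ = 1.4953×0.64679×-0.08862 + 0.76267×0.99607×0.99715 = -0.085708 + 0.757508 = 0.671800.
Inverse-square distance factor (a/d)² = 1.0151² = 1.030428.
Q̄ = (S_0/π) × 1.030428 × [bracket] = (2521/π) × 1.030428 × 0.671800 = 555.50 W/m².
Daily total = Q̄ × 12.80 h × 3600 s/h = 555.50 × 12.80 × 3600 / 10⁶ = 25.60 MJ/m².

25.6 MJ/m²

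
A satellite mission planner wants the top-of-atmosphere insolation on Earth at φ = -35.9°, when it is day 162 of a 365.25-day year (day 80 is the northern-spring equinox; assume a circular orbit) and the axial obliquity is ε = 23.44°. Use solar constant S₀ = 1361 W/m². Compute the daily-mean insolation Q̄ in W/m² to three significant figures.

Solar longitude: λ_s = 360° × (162 − 80)/365.25 = 80.821°.
sin δ = sin 23.44° × sin 80.821° = 0.39270, so δ = +23.122°.
cos H₀ = −tan(-35.9°) tan(+23.122°) = 0.3091, H₀ = 1.2566 rad.
Bracket: H₀ sin φ sin δ + cos φ cos δ sin H₀ = 1.2566×-0.58637×0.39270 + 0.81004×0.91967×0.95103 = -0.289354 + 0.708488 = 0.419134.
Q̄ = (S₀/π) × [bracket] = (1361/π) × 0.419134 = 181.6 W/m².

Q̄ ≈ 182 W/m²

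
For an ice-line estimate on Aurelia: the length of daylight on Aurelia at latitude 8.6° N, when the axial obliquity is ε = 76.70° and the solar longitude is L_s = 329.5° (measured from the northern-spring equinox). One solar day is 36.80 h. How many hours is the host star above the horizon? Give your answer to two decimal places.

Solar declination: sin δ = sin ε · sin L_s = sin 76.70° × sin 329.5° = -0.49393, so δ = -29.599°.
cos h₀ = −tan ϕ · tan δ = −tan(+8.6°) × tan(-29.599°) = 0.0859, so h₀ = 1.4848 rad = 85.07°.
Daylight = 2h₀/(2π) × 36.80 h = (1.4848/π) × 36.80 = 17.39 h.

17.39 h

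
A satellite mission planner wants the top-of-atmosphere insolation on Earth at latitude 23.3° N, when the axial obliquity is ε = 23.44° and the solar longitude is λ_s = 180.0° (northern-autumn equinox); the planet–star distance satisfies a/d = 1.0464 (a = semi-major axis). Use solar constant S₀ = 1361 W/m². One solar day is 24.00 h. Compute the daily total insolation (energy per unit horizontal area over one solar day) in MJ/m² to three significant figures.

37.6 MJ/m²

Solar declination: sin δ = sin ε · sin λ_s = sin 23.44° × sin 180.0° = 0.00000, so δ = +0.000°.
cos H₀ = −tan(+23.3°) tan(+0.000°) = -0.0000, H₀ = 1.5708 rad.
Bracket: H₀ sin φ sin δ + cos φ cos δ sin H₀ = 1.5708×0.39555×0.00000 + 0.91845×1.00000×1.00000 = 0.000000 + 0.918450 = 0.918450.
Inverse-square distance factor (a/d)² = 1.0464² = 1.094953.
Q̄ = (S₀/π) × 1.094953 × [bracket] = (1361/π) × 1.094953 × 0.918450 = 435.67 W/m².
Daily total = Q̄ × 24.00 h × 3600 s/h = 435.67 × 24.00 × 3600 / 10⁶ = 37.64 MJ/m².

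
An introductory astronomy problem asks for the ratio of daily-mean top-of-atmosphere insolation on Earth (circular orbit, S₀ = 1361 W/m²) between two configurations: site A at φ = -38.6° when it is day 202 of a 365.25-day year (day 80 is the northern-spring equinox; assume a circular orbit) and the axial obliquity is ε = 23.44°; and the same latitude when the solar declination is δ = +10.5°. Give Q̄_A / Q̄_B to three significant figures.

Q̄_A / Q̄_B ≈ 0.717

— Configuration A (φ=-38.6°):
Solar longitude: λ_s = 360° × (202 − 80)/365.25 = 120.246°.
sin δ = sin 23.44° × sin 120.246° = 0.34364, so δ = +20.099°.
cos H₀ = −tan(-38.6°) tan(+20.099°) = 0.2921, H₀ = 1.2744 rad.
Bracket: H₀ sin φ sin δ + cos φ cos δ sin H₀ = 1.2744×-0.62388×0.34364 + 0.78152×0.93910×0.95638 = -0.273219 + 0.701912 = 0.428693.
Q̄ = (S₀/π) × [bracket] = (1361/π) × 0.428693 = 185.72 W/m².
— Configuration B (φ=-38.6°):
cos H₀ = −tan(-38.6°) tan(+10.500°) = 0.1480, H₀ = 1.4223 rad.
Bracket: H₀ sin φ sin δ + cos φ cos δ sin H₀ = 1.4223×-0.62388×0.18224 + 0.78152×0.98325×0.98899 = -0.161710 + 0.759969 = 0.598259.
Q̄ = (S₀/π) × [bracket] = (1361/π) × 0.598259 = 259.18 W/m².
Ratio Q̄_A / Q̄_B = 185.72 / 259.18 = 0.7166.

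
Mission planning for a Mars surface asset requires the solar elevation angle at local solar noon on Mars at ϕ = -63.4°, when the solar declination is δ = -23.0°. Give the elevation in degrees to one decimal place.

At local noon the hour angle is zero, so the zenith angle equals |ϕ − δ| = |-63.4° − (-23.000°)| = 40.400°.
Elevation = 90° − 40.400° = 49.6°.

49.6°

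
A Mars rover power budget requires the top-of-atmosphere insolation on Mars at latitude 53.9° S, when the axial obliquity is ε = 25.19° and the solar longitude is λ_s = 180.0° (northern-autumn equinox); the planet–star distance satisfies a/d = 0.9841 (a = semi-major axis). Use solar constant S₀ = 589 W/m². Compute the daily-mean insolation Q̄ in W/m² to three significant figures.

Solar declination: sin δ = sin ε · sin λ_s = sin 25.19° × sin 180.0° = 0.00000, so δ = +0.000°.
cos H₀ = −tan(-53.9°) tan(+0.000°) = 0.0000, H₀ = 1.5708 rad.
Bracket: H₀ sin φ sin δ + cos φ cos δ sin H₀ = 1.5708×-0.80799×0.00000 + 0.58920×1.00000×1.00000 = -0.000000 + 0.589200 = 0.589200.
Inverse-square distance factor (a/d)² = 0.9841² = 0.968453.
Q̄ = (S₀/π) × 0.968453 × [bracket] = (589/π) × 0.968453 × 0.589200 = 107.0 W/m².

Q̄ ≈ 107 W/m²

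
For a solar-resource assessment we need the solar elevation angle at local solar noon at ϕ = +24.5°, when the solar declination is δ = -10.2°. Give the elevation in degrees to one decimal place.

At local noon the hour angle is zero, so the zenith angle equals |ϕ − δ| = |+24.5° − (-10.200°)| = 34.700°.
Elevation = 90° − 34.700° = 55.3°.

55.3°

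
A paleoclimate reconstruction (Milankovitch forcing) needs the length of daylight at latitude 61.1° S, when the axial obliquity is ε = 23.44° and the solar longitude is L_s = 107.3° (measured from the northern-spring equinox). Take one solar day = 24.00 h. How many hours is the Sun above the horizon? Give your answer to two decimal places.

5.59 h

Solar declination: sin δ = sin ε · sin L_s = sin 23.44° × sin 107.3° = 0.37979, so δ = +22.321°.
cos h₀ = −tan ϕ · tan δ = −tan(-61.1°) × tan(+22.321°) = 0.7437, so h₀ = 0.7322 rad = 41.95°.
Daylight = 2h₀/(2π) × 24.00 h = (0.7322/π) × 24.00 = 5.59 h.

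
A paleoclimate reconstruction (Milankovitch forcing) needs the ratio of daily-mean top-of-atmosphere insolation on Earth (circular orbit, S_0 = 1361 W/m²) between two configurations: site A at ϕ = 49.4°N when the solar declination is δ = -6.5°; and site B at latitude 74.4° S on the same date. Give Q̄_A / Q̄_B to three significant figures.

Q̄_A / Q̄_B ≈ 1.12

— Configuration A (ϕ=+49.4°):
cos h₀ = −tan(+49.4°) tan(-6.500°) = 0.1329, h₀ = 1.4375 rad.
Bracket: h₀ sin ϕ sin δ + cos ϕ cos δ sin h₀ = 1.4375×0.75927×-0.11320 + 0.65077×0.99357×0.99113 = -0.123552 + 0.640850 = 0.517298.
Q̄ = (S_0/π) × [bracket] = (1361/π) × 0.517298 = 224.10 W/m².
— Configuration B (ϕ=-74.4°):
cos h₀ = −tan(-74.4°) tan(-6.500°) = -0.4081, h₀ = 1.9911 rad.
Bracket: h₀ sin ϕ sin δ + cos ϕ cos δ sin h₀ = 1.9911×-0.96316×-0.11320 + 0.26892×0.99357×0.91295 = 0.217089 + 0.243932 = 0.461021.
Q̄ = (S_0/π) × [bracket] = (1361/π) × 0.461021 = 199.72 W/m².
Ratio Q̄_A / Q̄_B = 224.10 / 199.72 = 1.122.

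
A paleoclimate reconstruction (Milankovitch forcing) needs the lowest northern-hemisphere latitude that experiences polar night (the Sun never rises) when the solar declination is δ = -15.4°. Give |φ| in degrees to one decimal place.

|φ| = 74.6°

Polar night requires cos H₀ = −tan φ tan δ ≥ 1, i.e. tan φ tan δ ≤ −1.
The boundary is |tan φ| · |tan δ| = 1, so |φ| = 90° − |δ| = 90° − 15.4° = 74.6° in the northern hemisphere.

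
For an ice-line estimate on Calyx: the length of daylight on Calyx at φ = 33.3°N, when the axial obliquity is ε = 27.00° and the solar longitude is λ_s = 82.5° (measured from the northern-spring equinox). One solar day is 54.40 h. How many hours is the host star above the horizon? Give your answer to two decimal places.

Solar declination: sin δ = sin ε · sin λ_s = sin 27.00° × sin 82.5° = 0.45011, so δ = +26.751°.
cos H₀ = −tan φ · tan δ = −tan(+33.3°) × tan(+26.751°) = -0.3311, so H₀ = 1.9083 rad = 109.34°.
Daylight = 2H₀/(2π) × 54.40 h = (1.9083/π) × 54.40 = 33.04 h.

33.04 h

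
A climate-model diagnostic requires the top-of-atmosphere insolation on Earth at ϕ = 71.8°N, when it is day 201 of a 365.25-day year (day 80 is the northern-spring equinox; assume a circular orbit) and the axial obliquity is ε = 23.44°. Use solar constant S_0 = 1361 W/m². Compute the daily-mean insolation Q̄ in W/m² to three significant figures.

Q̄ ≈ 449 W/m²

Solar longitude: L_s = 360° × (201 − 80)/365.25 = 119.261°.
sin δ = sin 23.44° × sin 119.261° = 0.34703, so δ = +20.306°.
cos h₀ = −tan(+71.8°) tan(+20.306°) = -1.1254 ≤ −1 ⇒ polar day, h₀ = π.
Bracket: h₀ sin ϕ sin δ + cos ϕ cos δ sin h₀ = 3.1416×0.94997×0.34703 + 0.31233×0.93785×0.00000 = 1.035685 + 0.000000 = 1.035685.
Q̄ = (S_0/π) × [bracket] = (1361/π) × 1.035685 = 448.7 W/m².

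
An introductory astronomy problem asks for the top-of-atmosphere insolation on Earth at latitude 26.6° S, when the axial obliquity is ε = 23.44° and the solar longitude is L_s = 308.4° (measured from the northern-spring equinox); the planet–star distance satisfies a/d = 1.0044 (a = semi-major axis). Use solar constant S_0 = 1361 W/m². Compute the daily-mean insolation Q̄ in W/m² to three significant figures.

Solar declination: sin δ = sin ε · sin L_s = sin 23.44° × sin 308.4° = -0.31174, so δ = -18.164°.
cos h₀ = −tan(-26.6°) tan(-18.164°) = -0.1643, h₀ = 1.7358 rad.
Bracket: h₀ sin ϕ sin δ + cos ϕ cos δ sin h₀ = 1.7358×-0.44776×-0.31174 + 0.89415×0.95017×0.98641 = 0.242291 + 0.838049 = 1.080340.
Inverse-square distance factor (a/d)² = 1.0044² = 1.008819.
Q̄ = (S_0/π) × 1.008819 × [bracket] = (1361/π) × 1.008819 × 1.080340 = 472.2 W/m².

Q̄ ≈ 472 W/m²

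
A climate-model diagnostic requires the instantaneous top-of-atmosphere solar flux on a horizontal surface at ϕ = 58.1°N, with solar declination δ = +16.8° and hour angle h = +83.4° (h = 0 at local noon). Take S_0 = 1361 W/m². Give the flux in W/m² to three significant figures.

413 W/m²

cos θ_z = sin ϕ sin δ + cos ϕ cos δ cos h = 0.245380 + 0.058145 = 0.303525.
Flux = S_0 · cos θ_z = 1361 × 0.303525 = 413.1 W/m².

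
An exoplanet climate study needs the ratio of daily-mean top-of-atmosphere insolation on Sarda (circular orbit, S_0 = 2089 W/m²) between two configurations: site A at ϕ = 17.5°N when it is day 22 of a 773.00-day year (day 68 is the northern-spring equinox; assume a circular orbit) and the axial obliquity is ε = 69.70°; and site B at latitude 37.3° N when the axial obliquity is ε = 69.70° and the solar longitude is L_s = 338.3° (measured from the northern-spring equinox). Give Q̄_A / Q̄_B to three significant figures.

— Configuration A (ϕ=+17.5°):
Solar longitude: L_s = 360° × (22 − 68)/773.00 = -21.423°, i.e. -21.423° + 360° = 338.577°.
sin δ = sin 69.70° × sin 338.577° = -0.34256, so δ = -20.033°.
cos h₀ = −tan(+17.5°) tan(-20.033°) = 0.1150, h₀ = 1.4556 rad.
Bracket: h₀ sin ϕ sin δ + cos ϕ cos δ sin h₀ = 1.4556×0.30071×-0.34256 + 0.95372×0.93949×0.99337 = -0.149943 + 0.890070 = 0.740127.
Q̄ = (S_0/π) × [bracket] = (2089/π) × 0.740127 = 492.15 W/m².
— Configuration B (ϕ=+37.3°):
Solar declination: sin δ = sin ε · sin L_s = sin 69.70° × sin 338.3° = -0.34678, so δ = -20.291°.
cos h₀ = −tan(+37.3°) tan(-20.291°) = 0.2817, h₀ = 1.2853 rad.
Bracket: h₀ sin ϕ sin δ + cos ϕ cos δ sin h₀ = 1.2853×0.60599×-0.34678 + 0.79547×0.93795×0.95952 = -0.270100 + 0.715909 = 0.445809.
Q̄ = (S_0/π) × [bracket] = (2089/π) × 0.445809 = 296.44 W/m².
Ratio Q̄_A / Q̄_B = 492.15 / 296.44 = 1.660.

Q̄_A / Q̄_B ≈ 1.66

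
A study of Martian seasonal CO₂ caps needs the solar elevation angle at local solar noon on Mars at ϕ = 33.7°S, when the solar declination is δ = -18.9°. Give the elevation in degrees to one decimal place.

At local noon the hour angle is zero, so the zenith angle equals |ϕ − δ| = |-33.7° − (-18.900°)| = 14.800°.
Elevation = 90° − 14.800° = 75.2°.

75.2°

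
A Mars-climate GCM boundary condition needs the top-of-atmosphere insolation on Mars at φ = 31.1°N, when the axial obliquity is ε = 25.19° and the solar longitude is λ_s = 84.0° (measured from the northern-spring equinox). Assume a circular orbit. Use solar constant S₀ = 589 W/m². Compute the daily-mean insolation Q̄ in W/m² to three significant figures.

Solar declination: sin δ = sin ε · sin λ_s = sin 25.19° × sin 84.0° = 0.42329, so δ = +25.042°.
cos H₀ = −tan(+31.1°) tan(+25.042°) = -0.2818, H₀ = 1.8565 rad.
Bracket: H₀ sin φ sin δ + cos φ cos δ sin H₀ = 1.8565×0.51653×0.42329 + 0.85627×0.90599×0.95946 = 0.405909 + 0.744322 = 1.150231.
Q̄ = (S₀/π) × [bracket] = (589/π) × 1.150231 = 215.7 W/m².

Q̄ ≈ 216 W/m²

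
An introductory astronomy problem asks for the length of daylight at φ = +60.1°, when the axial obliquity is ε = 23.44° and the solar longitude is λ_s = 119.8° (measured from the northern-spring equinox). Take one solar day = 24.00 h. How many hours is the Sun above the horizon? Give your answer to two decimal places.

Solar declination: sin δ = sin ε · sin λ_s = sin 23.44° × sin 119.8° = 0.34519, so δ = +20.193°.
cos H₀ = −tan φ · tan δ = −tan(+60.1°) × tan(+20.193°) = -0.6396, so H₀ = 2.2648 rad = 129.76°.
Daylight = 2H₀/(2π) × 24.00 h = (2.2648/π) × 24.00 = 17.30 h.

17.30 h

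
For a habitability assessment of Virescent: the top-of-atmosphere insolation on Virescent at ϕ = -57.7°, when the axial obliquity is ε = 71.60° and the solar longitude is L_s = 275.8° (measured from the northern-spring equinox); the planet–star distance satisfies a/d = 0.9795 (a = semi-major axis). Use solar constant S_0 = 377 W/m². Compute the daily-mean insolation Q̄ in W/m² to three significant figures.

Q̄ ≈ 289 W/m²

Solar declination: sin δ = sin ε · sin L_s = sin 71.60° × sin 275.8° = -0.94402, so δ = -70.738°.
cos h₀ = −tan(-57.7°) tan(-70.738°) = -4.5266 ≤ −1 ⇒ polar day, h₀ = π.
Bracket: h₀ sin ϕ sin δ + cos ϕ cos δ sin h₀ = 3.1416×-0.84526×-0.94402 + 0.53435×0.32989×0.00000 = 2.506816 + 0.000000 = 2.506816.
Inverse-square distance factor (a/d)² = 0.9795² = 0.959420.
Q̄ = (S_0/π) × 0.959420 × [bracket] = (377/π) × 0.959420 × 2.506816 = 288.6 W/m².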